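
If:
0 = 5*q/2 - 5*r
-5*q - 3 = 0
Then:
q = -3/5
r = -3/10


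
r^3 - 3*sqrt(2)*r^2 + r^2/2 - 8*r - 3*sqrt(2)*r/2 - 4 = (r + 1/2)*(r - 4*sqrt(2))*(r + sqrt(2))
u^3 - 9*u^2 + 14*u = u*(u - 7)*(u - 2)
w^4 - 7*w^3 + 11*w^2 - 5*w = w*(w - 5)*(w - 1)^2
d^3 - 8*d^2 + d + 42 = (d - 7)*(d - 3)*(d + 2)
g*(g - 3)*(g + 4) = g^3 + g^2 - 12*g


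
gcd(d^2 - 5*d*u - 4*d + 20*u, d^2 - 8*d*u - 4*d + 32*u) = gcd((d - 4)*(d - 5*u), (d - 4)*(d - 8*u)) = d - 4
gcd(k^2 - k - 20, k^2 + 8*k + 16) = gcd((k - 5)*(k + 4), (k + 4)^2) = k + 4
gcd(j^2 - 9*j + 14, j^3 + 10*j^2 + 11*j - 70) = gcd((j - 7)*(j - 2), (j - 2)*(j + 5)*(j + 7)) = j - 2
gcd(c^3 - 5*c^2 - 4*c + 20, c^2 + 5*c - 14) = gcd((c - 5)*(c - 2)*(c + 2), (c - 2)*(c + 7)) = c - 2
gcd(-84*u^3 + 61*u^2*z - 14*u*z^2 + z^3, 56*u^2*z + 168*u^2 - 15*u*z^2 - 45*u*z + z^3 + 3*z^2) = -7*u + z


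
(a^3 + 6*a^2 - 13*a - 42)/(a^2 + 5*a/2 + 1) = 2*(a^2 + 4*a - 21)/(2*a + 1)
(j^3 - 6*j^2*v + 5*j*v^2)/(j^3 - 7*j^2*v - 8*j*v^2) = (-j^2 + 6*j*v - 5*v^2)/(-j^2 + 7*j*v + 8*v^2)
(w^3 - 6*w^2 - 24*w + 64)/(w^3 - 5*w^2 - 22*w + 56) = (w - 8)/(w - 7)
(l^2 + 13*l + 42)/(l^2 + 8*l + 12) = (l + 7)/(l + 2)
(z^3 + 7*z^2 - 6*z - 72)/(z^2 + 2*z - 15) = (z^2 + 10*z + 24)/(z + 5)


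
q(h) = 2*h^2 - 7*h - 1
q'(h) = 4*h - 7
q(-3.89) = 56.49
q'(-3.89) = -22.56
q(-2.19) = 23.92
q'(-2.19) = -15.76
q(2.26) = -6.60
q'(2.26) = 2.04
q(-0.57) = 3.64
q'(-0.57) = -9.28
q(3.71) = 0.56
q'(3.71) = 7.84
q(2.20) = -6.72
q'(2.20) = 1.80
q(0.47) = -3.85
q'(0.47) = -5.12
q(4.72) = 10.52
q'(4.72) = 11.88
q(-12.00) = 371.00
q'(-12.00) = -55.00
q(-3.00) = 38.00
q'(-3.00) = -19.00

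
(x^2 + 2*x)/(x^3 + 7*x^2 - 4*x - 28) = x/(x^2 + 5*x - 14)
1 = 1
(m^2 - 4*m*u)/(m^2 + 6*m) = (m - 4*u)/(m + 6)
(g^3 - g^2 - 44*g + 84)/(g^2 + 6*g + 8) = (g^3 - g^2 - 44*g + 84)/(g^2 + 6*g + 8)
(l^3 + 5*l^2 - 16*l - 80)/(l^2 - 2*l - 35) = (l^2 - 16)/(l - 7)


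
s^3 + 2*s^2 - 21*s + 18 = (s - 3)*(s - 1)*(s + 6)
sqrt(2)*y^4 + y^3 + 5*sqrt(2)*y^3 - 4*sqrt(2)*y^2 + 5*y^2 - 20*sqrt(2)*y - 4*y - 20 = (y - 2)*(y + 2)*(y + 5)*(sqrt(2)*y + 1)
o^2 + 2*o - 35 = (o - 5)*(o + 7)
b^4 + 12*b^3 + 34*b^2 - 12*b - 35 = (b - 1)*(b + 1)*(b + 5)*(b + 7)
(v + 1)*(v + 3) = v^2 + 4*v + 3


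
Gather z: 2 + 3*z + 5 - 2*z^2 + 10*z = -2*z^2 + 13*z + 7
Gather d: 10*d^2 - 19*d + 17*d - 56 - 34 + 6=10*d^2 - 2*d - 84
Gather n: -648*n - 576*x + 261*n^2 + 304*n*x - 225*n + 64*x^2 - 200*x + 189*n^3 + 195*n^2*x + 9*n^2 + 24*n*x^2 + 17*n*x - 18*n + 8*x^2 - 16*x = 189*n^3 + n^2*(195*x + 270) + n*(24*x^2 + 321*x - 891) + 72*x^2 - 792*x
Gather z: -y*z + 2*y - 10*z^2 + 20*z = 2*y - 10*z^2 + z*(20 - y)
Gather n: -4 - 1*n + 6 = 2 - n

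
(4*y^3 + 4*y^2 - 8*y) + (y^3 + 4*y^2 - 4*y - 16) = 5*y^3 + 8*y^2 - 12*y - 16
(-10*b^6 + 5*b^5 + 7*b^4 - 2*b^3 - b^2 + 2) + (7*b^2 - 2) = -10*b^6 + 5*b^5 + 7*b^4 - 2*b^3 + 6*b^2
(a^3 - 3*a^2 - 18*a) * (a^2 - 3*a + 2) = a^5 - 6*a^4 - 7*a^3 + 48*a^2 - 36*a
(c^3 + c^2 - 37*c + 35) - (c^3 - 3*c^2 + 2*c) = 4*c^2 - 39*c + 35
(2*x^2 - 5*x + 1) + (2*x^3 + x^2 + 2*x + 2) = 2*x^3 + 3*x^2 - 3*x + 3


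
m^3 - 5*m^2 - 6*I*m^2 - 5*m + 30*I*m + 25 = (m - 5)*(m - 5*I)*(m - I)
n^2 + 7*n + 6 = (n + 1)*(n + 6)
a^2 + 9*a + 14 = (a + 2)*(a + 7)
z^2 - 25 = (z - 5)*(z + 5)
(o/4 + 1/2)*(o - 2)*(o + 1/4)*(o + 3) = o^4/4 + 13*o^3/16 - 13*o^2/16 - 13*o/4 - 3/4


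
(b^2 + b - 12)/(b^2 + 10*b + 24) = (b - 3)/(b + 6)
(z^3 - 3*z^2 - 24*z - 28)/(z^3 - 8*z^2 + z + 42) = (z + 2)/(z - 3)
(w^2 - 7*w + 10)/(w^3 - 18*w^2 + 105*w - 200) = (w - 2)/(w^2 - 13*w + 40)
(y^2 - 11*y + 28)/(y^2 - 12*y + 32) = (y - 7)/(y - 8)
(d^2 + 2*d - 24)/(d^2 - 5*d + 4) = (d + 6)/(d - 1)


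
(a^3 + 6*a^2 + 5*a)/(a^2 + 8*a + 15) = a*(a + 1)/(a + 3)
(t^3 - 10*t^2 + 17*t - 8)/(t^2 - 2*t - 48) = (t^2 - 2*t + 1)/(t + 6)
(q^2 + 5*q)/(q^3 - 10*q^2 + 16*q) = (q + 5)/(q^2 - 10*q + 16)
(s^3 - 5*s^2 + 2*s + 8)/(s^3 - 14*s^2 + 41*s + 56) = (s^2 - 6*s + 8)/(s^2 - 15*s + 56)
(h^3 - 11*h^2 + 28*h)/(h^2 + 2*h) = (h^2 - 11*h + 28)/(h + 2)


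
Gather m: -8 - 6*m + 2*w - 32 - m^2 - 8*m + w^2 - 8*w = -m^2 - 14*m + w^2 - 6*w - 40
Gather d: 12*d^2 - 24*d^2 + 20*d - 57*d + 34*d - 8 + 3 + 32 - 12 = -12*d^2 - 3*d + 15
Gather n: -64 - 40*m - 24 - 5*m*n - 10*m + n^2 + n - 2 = -50*m + n^2 + n*(1 - 5*m) - 90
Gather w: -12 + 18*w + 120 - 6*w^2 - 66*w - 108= -6*w^2 - 48*w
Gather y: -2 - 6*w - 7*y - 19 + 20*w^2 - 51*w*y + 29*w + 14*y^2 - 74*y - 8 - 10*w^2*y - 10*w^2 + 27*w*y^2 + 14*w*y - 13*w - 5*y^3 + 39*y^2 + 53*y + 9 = 10*w^2 + 10*w - 5*y^3 + y^2*(27*w + 53) + y*(-10*w^2 - 37*w - 28) - 20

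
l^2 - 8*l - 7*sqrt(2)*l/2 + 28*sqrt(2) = (l - 8)*(l - 7*sqrt(2)/2)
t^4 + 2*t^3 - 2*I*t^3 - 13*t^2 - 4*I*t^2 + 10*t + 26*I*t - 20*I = (t - 2)*(t - 1)*(t + 5)*(t - 2*I)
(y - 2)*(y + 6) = y^2 + 4*y - 12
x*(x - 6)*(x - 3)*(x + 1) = x^4 - 8*x^3 + 9*x^2 + 18*x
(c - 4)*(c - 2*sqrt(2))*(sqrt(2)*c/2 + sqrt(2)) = sqrt(2)*c^3/2 - 2*c^2 - sqrt(2)*c^2 - 4*sqrt(2)*c + 4*c + 16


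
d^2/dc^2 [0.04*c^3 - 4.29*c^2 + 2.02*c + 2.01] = 0.24*c - 8.58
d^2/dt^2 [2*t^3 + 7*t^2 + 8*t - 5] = 12*t + 14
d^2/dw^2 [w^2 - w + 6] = 2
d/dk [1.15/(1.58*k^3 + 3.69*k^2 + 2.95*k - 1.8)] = (-5.451*k^2 - 8.487*k - 3.3925)/(1.58*k^3 + 3.69*k^2 + 2.95*k - 1.8)^2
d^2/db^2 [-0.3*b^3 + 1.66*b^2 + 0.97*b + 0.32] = 3.32 - 1.8*b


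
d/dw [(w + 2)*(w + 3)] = 2*w + 5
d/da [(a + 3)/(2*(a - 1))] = -2/(a - 1)^2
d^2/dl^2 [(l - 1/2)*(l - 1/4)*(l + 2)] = 6*l + 5/2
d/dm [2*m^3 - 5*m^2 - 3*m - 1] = 6*m^2 - 10*m - 3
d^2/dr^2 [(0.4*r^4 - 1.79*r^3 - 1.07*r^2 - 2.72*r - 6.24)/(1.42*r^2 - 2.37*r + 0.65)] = (1.61312*r^6 - 8.07696000000001*r^5 + 15.69576*r^4 - 44.834534*r^3 - 50.995386*r^2 + 136.526286*r - 67.864342)/(2.863288*r^6 - 14.336604*r^5 + 27.859974*r^4 - 26.437113*r^3 + 12.752805*r^2 - 3.003975*r + 0.274625)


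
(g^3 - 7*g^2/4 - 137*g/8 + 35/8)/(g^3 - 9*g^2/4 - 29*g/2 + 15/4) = (g + 7/2)/(g + 3)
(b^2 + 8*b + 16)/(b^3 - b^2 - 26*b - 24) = (b + 4)/(b^2 - 5*b - 6)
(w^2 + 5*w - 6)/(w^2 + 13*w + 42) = (w - 1)/(w + 7)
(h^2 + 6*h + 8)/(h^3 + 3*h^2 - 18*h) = (h^2 + 6*h + 8)/(h*(h^2 + 3*h - 18))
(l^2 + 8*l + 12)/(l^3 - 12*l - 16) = (l + 6)/(l^2 - 2*l - 8)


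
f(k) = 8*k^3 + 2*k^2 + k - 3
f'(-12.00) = 3409.00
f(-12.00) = -13551.00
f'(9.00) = 1981.00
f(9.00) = 6000.00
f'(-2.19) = 107.35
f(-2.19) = -79.63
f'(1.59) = 68.03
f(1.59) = 35.80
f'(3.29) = 273.94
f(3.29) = 306.83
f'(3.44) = 298.77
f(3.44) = 349.77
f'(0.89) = 23.57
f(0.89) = 5.11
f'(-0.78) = 12.48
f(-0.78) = -6.36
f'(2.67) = 182.77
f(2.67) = 166.20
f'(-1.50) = 49.00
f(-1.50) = -27.00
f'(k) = 24*k^2 + 4*k + 1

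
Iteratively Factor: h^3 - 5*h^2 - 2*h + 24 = (h + 2)*(h^2 - 7*h + 12) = (h - 3)*(h + 2)*(h - 4)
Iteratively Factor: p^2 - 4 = (p - 2)*(p + 2)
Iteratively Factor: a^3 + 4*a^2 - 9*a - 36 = (a + 4)*(a^2 - 9) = (a + 3)*(a + 4)*(a - 3)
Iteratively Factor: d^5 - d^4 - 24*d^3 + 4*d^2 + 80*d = (d + 2)*(d^4 - 3*d^3 - 18*d^2 + 40*d) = (d + 2)*(d + 4)*(d^3 - 7*d^2 + 10*d) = (d - 2)*(d + 2)*(d + 4)*(d^2 - 5*d) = (d - 5)*(d - 2)*(d + 2)*(d + 4)*(d)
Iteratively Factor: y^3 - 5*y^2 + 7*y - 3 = (y - 3)*(y^2 - 2*y + 1) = (y - 3)*(y - 1)*(y - 1)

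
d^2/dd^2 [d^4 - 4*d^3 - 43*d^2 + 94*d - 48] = 12*d^2 - 24*d - 86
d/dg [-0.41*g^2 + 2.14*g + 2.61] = 2.14 - 0.82*g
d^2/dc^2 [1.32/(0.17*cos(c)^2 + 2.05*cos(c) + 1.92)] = (-0.152592*(1 - cos(c)^2)^2 - 1.38006*cos(c)^3 - 3.900204*cos(c)^2 + 7.95564*cos(c) + 10.385496)/(0.17*cos(c)^2 + 2.05*cos(c) + 1.92)^3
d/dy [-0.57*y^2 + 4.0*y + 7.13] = 4.0 - 1.14*y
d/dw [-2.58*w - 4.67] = -2.58000000000000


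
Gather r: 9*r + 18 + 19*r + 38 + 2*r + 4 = 30*r + 60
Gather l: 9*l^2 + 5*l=9*l^2 + 5*l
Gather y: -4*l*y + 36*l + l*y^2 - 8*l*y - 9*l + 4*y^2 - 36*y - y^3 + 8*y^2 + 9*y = 27*l - y^3 + y^2*(l + 12) + y*(-12*l - 27)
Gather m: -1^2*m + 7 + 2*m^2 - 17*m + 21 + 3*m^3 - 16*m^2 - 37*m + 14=3*m^3 - 14*m^2 - 55*m + 42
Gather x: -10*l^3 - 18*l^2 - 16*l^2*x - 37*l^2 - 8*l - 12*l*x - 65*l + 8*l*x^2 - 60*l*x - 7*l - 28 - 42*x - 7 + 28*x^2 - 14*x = -10*l^3 - 55*l^2 - 80*l + x^2*(8*l + 28) + x*(-16*l^2 - 72*l - 56) - 35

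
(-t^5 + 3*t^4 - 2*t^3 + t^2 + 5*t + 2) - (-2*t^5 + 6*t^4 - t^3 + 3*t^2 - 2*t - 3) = t^5 - 3*t^4 - t^3 - 2*t^2 + 7*t + 5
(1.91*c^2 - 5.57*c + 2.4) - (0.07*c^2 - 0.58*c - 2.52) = 1.84*c^2 - 4.99*c + 4.92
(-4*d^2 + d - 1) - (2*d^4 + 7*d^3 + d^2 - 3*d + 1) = -2*d^4 - 7*d^3 - 5*d^2 + 4*d - 2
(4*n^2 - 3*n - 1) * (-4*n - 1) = -16*n^3 + 8*n^2 + 7*n + 1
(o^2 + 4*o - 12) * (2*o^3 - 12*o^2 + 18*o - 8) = 2*o^5 - 4*o^4 - 54*o^3 + 208*o^2 - 248*o + 96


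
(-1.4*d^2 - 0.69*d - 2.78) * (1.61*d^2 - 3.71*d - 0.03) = -2.254*d^4 + 4.0831*d^3 - 1.8739*d^2 + 10.3345*d + 0.0834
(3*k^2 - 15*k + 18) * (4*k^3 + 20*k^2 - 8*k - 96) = 12*k^5 - 252*k^3 + 192*k^2 + 1296*k - 1728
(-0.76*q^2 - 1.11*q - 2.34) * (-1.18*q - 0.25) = 0.8968*q^3 + 1.4998*q^2 + 3.0387*q + 0.585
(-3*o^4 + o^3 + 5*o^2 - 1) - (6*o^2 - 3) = -3*o^4 + o^3 - o^2 + 2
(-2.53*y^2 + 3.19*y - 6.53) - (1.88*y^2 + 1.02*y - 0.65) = -4.41*y^2 + 2.17*y - 5.88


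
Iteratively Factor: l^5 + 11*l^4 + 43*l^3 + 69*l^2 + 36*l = (l + 3)*(l^4 + 8*l^3 + 19*l^2 + 12*l) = (l + 1)*(l + 3)*(l^3 + 7*l^2 + 12*l) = (l + 1)*(l + 3)^2*(l^2 + 4*l) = (l + 1)*(l + 3)^2*(l + 4)*(l)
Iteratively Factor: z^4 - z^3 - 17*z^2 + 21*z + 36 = (z - 3)*(z^3 + 2*z^2 - 11*z - 12) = (z - 3)*(z + 4)*(z^2 - 2*z - 3) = (z - 3)*(z + 1)*(z + 4)*(z - 3)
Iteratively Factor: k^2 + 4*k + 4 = (k + 2)*(k + 2)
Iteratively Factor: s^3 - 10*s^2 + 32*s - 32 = (s - 4)*(s^2 - 6*s + 8) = (s - 4)*(s - 2)*(s - 4)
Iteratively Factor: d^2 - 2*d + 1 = (d - 1)*(d - 1)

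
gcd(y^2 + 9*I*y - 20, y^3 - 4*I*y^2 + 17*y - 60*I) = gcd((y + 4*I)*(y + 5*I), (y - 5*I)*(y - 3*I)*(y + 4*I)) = y + 4*I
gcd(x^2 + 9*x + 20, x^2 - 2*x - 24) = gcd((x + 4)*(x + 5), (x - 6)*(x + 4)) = x + 4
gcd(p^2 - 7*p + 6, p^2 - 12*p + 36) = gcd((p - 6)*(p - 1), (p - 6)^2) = p - 6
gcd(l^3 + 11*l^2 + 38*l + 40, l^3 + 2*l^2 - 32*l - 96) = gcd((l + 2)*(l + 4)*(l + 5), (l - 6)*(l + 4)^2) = l + 4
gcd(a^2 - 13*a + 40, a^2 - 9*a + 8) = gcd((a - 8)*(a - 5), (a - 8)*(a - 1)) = a - 8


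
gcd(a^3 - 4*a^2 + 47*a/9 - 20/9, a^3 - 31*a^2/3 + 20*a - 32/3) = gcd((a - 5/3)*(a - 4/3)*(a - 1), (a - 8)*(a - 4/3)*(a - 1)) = a^2 - 7*a/3 + 4/3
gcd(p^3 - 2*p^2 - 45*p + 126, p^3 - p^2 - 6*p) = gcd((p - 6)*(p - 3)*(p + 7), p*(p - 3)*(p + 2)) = p - 3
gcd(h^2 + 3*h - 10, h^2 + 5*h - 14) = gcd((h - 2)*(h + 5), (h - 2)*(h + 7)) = h - 2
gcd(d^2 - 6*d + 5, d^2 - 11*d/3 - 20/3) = d - 5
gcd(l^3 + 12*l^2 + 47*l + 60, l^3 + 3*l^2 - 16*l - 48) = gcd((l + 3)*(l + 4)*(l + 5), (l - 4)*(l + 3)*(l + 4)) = l^2 + 7*l + 12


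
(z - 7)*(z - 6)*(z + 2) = z^3 - 11*z^2 + 16*z + 84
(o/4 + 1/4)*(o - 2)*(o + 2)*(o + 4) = o^4/4 + 5*o^3/4 - 5*o - 4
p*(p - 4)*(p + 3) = p^3 - p^2 - 12*p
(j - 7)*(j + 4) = j^2 - 3*j - 28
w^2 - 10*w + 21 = (w - 7)*(w - 3)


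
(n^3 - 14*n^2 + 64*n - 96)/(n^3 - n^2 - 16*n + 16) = (n^2 - 10*n + 24)/(n^2 + 3*n - 4)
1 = 1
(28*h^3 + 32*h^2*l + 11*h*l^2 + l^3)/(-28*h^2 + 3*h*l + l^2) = (-4*h^2 - 4*h*l - l^2)/(4*h - l)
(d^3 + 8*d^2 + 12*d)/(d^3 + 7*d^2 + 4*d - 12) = d/(d - 1)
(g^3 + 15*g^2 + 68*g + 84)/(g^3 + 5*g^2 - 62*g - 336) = (g + 2)/(g - 8)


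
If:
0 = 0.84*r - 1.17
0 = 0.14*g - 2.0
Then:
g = 14.29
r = 1.39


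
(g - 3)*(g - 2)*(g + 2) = g^3 - 3*g^2 - 4*g + 12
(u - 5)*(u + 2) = u^2 - 3*u - 10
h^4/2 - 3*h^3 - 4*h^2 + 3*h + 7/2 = (h/2 + 1/2)*(h - 7)*(h - 1)*(h + 1)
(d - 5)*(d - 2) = d^2 - 7*d + 10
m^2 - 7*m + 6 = (m - 6)*(m - 1)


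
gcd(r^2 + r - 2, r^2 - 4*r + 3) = r - 1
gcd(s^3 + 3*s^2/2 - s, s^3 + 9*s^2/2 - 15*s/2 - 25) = s + 2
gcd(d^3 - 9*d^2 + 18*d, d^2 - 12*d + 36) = d - 6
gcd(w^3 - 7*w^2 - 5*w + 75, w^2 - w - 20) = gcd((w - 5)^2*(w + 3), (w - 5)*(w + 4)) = w - 5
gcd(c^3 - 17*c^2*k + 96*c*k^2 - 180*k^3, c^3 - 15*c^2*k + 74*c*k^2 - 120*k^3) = c^2 - 11*c*k + 30*k^2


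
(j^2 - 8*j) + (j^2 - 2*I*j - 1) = 2*j^2 - 8*j - 2*I*j - 1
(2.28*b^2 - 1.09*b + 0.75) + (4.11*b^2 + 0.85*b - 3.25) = 6.39*b^2 - 0.24*b - 2.5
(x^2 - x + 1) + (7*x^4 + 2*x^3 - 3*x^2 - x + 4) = 7*x^4 + 2*x^3 - 2*x^2 - 2*x + 5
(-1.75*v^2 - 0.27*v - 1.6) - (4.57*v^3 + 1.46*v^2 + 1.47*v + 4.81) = -4.57*v^3 - 3.21*v^2 - 1.74*v - 6.41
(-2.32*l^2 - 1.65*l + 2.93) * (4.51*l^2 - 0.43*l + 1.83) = -10.4632*l^4 - 6.4439*l^3 + 9.6782*l^2 - 4.2794*l + 5.3619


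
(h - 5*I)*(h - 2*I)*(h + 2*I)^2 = h^4 - 3*I*h^3 + 14*h^2 - 12*I*h + 40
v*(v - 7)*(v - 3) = v^3 - 10*v^2 + 21*v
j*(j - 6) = j^2 - 6*j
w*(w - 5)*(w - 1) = w^3 - 6*w^2 + 5*w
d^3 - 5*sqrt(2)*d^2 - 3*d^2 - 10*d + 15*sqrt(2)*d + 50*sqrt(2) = (d - 5)*(d + 2)*(d - 5*sqrt(2))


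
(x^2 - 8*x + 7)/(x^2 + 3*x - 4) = (x - 7)/(x + 4)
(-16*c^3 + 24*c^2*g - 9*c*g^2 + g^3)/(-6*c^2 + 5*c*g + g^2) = (16*c^2 - 8*c*g + g^2)/(6*c + g)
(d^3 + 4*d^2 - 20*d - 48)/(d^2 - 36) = (d^2 - 2*d - 8)/(d - 6)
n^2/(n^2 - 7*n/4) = 4*n/(4*n - 7)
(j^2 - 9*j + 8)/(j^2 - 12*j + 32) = (j - 1)/(j - 4)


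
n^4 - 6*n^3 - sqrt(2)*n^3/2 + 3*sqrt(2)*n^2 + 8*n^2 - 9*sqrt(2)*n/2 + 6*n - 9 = (n - 3)^2*(n - sqrt(2))*(n + sqrt(2)/2)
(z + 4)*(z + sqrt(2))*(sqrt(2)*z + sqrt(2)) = sqrt(2)*z^3 + 2*z^2 + 5*sqrt(2)*z^2 + 4*sqrt(2)*z + 10*z + 8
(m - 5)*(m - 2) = m^2 - 7*m + 10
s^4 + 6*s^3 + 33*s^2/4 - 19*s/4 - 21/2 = (s - 1)*(s + 3/2)*(s + 2)*(s + 7/2)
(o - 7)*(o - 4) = o^2 - 11*o + 28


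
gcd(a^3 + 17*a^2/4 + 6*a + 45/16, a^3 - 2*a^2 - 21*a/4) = a + 3/2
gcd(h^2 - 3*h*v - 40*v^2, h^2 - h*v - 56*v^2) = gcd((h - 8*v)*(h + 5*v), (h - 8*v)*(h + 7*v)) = -h + 8*v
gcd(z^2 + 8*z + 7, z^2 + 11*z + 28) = z + 7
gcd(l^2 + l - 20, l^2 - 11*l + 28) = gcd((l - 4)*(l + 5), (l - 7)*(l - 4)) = l - 4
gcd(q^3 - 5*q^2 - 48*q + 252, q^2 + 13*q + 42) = q + 7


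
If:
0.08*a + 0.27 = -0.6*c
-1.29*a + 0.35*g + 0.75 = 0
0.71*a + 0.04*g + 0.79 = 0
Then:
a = -0.82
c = -0.34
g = -5.17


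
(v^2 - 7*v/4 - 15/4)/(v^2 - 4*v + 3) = (v + 5/4)/(v - 1)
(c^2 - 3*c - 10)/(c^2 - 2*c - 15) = (c + 2)/(c + 3)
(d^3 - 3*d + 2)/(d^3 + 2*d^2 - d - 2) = (d - 1)/(d + 1)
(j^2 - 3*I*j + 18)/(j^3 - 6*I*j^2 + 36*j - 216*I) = (j + 3*I)/(j^2 + 36)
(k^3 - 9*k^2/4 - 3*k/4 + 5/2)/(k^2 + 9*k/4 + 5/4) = (4*k^2 - 13*k + 10)/(4*k + 5)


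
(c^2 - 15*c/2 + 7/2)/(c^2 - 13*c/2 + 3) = (c - 7)/(c - 6)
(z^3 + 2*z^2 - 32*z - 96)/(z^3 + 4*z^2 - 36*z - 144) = (z + 4)/(z + 6)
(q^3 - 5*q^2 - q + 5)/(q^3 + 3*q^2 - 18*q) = (q^3 - 5*q^2 - q + 5)/(q*(q^2 + 3*q - 18))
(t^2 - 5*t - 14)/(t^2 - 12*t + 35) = (t + 2)/(t - 5)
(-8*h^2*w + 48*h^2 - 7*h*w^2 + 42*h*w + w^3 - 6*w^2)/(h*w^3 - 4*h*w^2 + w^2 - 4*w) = (-8*h^2*w + 48*h^2 - 7*h*w^2 + 42*h*w + w^3 - 6*w^2)/(w*(h*w^2 - 4*h*w + w - 4))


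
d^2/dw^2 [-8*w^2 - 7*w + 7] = -16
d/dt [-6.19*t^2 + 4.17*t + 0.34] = 4.17 - 12.38*t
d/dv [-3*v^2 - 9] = -6*v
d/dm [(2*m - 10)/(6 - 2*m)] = -2/(m - 3)^2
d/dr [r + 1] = 1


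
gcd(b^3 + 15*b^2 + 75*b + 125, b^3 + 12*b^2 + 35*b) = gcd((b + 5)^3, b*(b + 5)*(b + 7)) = b + 5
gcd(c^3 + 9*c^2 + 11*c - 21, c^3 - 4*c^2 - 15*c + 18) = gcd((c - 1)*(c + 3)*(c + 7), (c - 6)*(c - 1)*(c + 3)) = c^2 + 2*c - 3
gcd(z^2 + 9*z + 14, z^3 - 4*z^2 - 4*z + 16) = z + 2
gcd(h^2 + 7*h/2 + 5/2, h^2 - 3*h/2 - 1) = 1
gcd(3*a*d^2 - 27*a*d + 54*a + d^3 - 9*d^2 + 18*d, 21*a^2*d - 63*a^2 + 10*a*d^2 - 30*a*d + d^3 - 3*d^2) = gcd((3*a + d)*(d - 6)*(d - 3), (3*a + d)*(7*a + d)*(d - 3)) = 3*a*d - 9*a + d^2 - 3*d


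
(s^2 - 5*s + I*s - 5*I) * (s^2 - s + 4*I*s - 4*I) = s^4 - 6*s^3 + 5*I*s^3 + s^2 - 30*I*s^2 + 24*s + 25*I*s - 20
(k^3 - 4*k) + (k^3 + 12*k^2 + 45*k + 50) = 2*k^3 + 12*k^2 + 41*k + 50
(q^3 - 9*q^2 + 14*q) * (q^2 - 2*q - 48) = q^5 - 11*q^4 - 16*q^3 + 404*q^2 - 672*q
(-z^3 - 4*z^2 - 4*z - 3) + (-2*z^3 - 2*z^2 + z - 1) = -3*z^3 - 6*z^2 - 3*z - 4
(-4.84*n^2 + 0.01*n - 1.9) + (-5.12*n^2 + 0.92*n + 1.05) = -9.96*n^2 + 0.93*n - 0.85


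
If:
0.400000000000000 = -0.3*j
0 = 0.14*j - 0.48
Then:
No Solution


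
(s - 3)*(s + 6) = s^2 + 3*s - 18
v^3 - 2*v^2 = v^2*(v - 2)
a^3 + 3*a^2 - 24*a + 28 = (a - 2)^2*(a + 7)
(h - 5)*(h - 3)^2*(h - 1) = h^4 - 12*h^3 + 50*h^2 - 84*h + 45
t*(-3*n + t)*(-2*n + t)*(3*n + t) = 18*n^3*t - 9*n^2*t^2 - 2*n*t^3 + t^4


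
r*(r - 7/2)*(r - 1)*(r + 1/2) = r^4 - 4*r^3 + 5*r^2/4 + 7*r/4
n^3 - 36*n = n*(n - 6)*(n + 6)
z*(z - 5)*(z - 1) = z^3 - 6*z^2 + 5*z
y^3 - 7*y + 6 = (y - 2)*(y - 1)*(y + 3)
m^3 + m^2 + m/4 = m*(m + 1/2)^2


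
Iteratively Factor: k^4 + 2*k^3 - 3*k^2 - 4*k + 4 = (k - 1)*(k^3 + 3*k^2 - 4) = (k - 1)^2*(k^2 + 4*k + 4) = (k - 1)^2*(k + 2)*(k + 2)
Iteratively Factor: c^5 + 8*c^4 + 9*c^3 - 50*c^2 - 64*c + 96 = (c - 2)*(c^4 + 10*c^3 + 29*c^2 + 8*c - 48) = (c - 2)*(c + 4)*(c^3 + 6*c^2 + 5*c - 12) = (c - 2)*(c + 4)^2*(c^2 + 2*c - 3) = (c - 2)*(c + 3)*(c + 4)^2*(c - 1)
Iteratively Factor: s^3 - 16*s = (s - 4)*(s^2 + 4*s) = (s - 4)*(s + 4)*(s)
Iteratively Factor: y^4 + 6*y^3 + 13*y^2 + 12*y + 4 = (y + 1)*(y^3 + 5*y^2 + 8*y + 4) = (y + 1)*(y + 2)*(y^2 + 3*y + 2) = (y + 1)^2*(y + 2)*(y + 2)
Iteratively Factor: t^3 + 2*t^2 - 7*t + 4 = (t + 4)*(t^2 - 2*t + 1) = (t - 1)*(t + 4)*(t - 1)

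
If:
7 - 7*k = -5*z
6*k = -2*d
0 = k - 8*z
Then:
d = -56/17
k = 56/51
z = 7/51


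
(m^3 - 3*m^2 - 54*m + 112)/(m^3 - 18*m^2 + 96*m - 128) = (m + 7)/(m - 8)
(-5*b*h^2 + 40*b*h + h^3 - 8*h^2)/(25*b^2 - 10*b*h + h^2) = h*(8 - h)/(5*b - h)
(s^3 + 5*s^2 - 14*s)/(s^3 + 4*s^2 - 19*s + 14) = s/(s - 1)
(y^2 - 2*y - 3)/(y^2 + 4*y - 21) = (y + 1)/(y + 7)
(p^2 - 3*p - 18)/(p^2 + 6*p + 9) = (p - 6)/(p + 3)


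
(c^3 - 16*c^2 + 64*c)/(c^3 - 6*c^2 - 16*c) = (c - 8)/(c + 2)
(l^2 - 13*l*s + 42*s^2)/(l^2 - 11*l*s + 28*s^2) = (-l + 6*s)/(-l + 4*s)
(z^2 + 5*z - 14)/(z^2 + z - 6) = (z + 7)/(z + 3)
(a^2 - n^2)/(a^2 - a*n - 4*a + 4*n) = (a + n)/(a - 4)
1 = 1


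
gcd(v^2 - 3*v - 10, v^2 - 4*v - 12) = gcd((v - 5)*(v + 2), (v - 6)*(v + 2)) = v + 2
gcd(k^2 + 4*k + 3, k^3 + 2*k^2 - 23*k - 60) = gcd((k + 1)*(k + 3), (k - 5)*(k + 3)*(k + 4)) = k + 3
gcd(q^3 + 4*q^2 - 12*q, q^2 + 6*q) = q^2 + 6*q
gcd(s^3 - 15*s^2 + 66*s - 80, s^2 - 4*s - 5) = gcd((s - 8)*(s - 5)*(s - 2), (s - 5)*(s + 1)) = s - 5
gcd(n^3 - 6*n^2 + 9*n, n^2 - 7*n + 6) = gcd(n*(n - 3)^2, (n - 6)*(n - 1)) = 1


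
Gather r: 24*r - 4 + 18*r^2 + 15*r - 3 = 18*r^2 + 39*r - 7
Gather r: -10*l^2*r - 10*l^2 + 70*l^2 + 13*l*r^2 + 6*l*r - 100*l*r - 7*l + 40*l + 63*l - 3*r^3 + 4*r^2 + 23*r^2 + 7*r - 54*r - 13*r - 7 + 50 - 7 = 60*l^2 + 96*l - 3*r^3 + r^2*(13*l + 27) + r*(-10*l^2 - 94*l - 60) + 36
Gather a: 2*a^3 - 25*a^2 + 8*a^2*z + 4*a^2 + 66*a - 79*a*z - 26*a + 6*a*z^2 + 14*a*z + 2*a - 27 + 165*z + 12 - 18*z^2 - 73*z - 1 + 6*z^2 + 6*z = 2*a^3 + a^2*(8*z - 21) + a*(6*z^2 - 65*z + 42) - 12*z^2 + 98*z - 16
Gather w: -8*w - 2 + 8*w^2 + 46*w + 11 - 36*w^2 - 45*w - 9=-28*w^2 - 7*w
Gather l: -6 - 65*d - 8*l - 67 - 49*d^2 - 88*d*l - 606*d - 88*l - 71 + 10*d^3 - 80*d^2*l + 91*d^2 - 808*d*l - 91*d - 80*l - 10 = 10*d^3 + 42*d^2 - 762*d + l*(-80*d^2 - 896*d - 176) - 154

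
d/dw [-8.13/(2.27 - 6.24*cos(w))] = 50.7312*sin(w)/(6.24*cos(w) - 2.27)^2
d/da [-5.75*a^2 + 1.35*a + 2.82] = 1.35 - 11.5*a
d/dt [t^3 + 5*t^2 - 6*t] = 3*t^2 + 10*t - 6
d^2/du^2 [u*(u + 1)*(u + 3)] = 6*u + 8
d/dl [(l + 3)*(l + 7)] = 2*l + 10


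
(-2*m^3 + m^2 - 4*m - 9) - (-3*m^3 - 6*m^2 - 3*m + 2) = m^3 + 7*m^2 - m - 11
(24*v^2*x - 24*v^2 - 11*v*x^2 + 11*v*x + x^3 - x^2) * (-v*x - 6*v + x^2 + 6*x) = -24*v^3*x^2 - 120*v^3*x + 144*v^3 + 35*v^2*x^3 + 175*v^2*x^2 - 210*v^2*x - 12*v*x^4 - 60*v*x^3 + 72*v*x^2 + x^5 + 5*x^4 - 6*x^3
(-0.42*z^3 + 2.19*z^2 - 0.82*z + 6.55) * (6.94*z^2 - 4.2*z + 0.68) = -2.9148*z^5 + 16.9626*z^4 - 15.1744*z^3 + 50.3902*z^2 - 28.0676*z + 4.454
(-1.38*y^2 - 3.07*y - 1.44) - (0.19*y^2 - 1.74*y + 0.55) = -1.57*y^2 - 1.33*y - 1.99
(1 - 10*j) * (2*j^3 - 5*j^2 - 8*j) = -20*j^4 + 52*j^3 + 75*j^2 - 8*j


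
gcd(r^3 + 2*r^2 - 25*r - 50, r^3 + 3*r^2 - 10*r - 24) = r + 2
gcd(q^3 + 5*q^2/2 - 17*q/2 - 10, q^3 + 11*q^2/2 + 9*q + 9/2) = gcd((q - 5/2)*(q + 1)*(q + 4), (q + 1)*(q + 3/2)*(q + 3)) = q + 1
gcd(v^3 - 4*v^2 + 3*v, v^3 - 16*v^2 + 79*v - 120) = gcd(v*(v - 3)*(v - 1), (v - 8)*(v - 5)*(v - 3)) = v - 3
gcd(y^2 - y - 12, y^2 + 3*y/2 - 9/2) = y + 3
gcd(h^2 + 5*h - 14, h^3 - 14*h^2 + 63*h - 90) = 1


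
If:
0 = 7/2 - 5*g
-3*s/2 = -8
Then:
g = 7/10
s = 16/3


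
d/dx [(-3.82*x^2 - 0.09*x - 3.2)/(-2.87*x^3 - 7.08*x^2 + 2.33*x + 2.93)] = (-10.9634*x^4 - 0.516600000000004*x^3 - 37.0898*x^2 - 67.6972*x + 7.1923)/(8.2369*x^6 + 40.6392*x^5 + 36.7522*x^4 - 49.811*x^3 - 36.0599*x^2 + 13.6538*x + 8.5849)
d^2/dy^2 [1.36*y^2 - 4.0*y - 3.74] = 2.72000000000000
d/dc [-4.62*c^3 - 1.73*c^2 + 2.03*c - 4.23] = -13.86*c^2 - 3.46*c + 2.03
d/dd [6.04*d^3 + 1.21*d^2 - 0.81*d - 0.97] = 18.12*d^2 + 2.42*d - 0.81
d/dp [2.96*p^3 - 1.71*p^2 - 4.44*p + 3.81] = 8.88*p^2 - 3.42*p - 4.44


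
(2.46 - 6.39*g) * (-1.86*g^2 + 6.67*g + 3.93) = 11.8854*g^3 - 47.1969*g^2 - 8.7045*g + 9.6678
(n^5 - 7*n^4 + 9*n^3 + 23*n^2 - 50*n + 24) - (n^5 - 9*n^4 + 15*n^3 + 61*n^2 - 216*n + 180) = 2*n^4 - 6*n^3 - 38*n^2 + 166*n - 156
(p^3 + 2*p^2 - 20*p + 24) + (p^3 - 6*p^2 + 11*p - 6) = 2*p^3 - 4*p^2 - 9*p + 18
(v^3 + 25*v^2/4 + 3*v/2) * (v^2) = v^5 + 25*v^4/4 + 3*v^3/2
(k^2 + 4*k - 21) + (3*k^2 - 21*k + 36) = 4*k^2 - 17*k + 15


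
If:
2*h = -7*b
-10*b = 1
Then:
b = -1/10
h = 7/20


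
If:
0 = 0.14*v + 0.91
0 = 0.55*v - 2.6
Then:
No Solution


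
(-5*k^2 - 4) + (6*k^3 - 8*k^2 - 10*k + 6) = 6*k^3 - 13*k^2 - 10*k + 2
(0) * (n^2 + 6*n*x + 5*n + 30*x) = 0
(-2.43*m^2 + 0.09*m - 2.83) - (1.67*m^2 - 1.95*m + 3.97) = -4.1*m^2 + 2.04*m - 6.8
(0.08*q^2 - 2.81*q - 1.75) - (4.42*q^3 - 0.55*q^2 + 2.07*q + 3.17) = -4.42*q^3 + 0.63*q^2 - 4.88*q - 4.92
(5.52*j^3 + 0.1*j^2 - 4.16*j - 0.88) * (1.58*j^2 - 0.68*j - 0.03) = 8.7216*j^5 - 3.5956*j^4 - 6.8064*j^3 + 1.4354*j^2 + 0.7232*j + 0.0264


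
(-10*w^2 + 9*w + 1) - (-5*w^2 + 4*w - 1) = -5*w^2 + 5*w + 2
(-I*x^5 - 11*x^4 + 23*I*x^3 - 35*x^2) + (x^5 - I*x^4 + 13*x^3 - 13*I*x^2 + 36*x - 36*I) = x^5 - I*x^5 - 11*x^4 - I*x^4 + 13*x^3 + 23*I*x^3 - 35*x^2 - 13*I*x^2 + 36*x - 36*I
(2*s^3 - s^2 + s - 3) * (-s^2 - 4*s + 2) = -2*s^5 - 7*s^4 + 7*s^3 - 3*s^2 + 14*s - 6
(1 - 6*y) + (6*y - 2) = -1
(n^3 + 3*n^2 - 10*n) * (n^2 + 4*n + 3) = n^5 + 7*n^4 + 5*n^3 - 31*n^2 - 30*n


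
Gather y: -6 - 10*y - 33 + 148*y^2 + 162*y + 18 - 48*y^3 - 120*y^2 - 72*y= -48*y^3 + 28*y^2 + 80*y - 21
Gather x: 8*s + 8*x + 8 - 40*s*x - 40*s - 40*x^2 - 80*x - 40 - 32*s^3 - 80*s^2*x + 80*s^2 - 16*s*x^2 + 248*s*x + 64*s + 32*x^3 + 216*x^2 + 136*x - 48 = -32*s^3 + 80*s^2 + 32*s + 32*x^3 + x^2*(176 - 16*s) + x*(-80*s^2 + 208*s + 64) - 80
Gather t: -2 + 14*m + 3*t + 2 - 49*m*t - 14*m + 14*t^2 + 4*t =14*t^2 + t*(7 - 49*m)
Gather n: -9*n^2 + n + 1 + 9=-9*n^2 + n + 10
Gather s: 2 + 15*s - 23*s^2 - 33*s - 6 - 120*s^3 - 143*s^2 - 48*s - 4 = -120*s^3 - 166*s^2 - 66*s - 8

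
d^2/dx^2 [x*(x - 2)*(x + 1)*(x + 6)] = 12*x^2 + 30*x - 16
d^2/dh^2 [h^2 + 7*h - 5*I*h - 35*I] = 2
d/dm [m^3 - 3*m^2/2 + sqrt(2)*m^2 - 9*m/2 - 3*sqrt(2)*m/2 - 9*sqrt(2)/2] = 3*m^2 - 3*m + 2*sqrt(2)*m - 9/2 - 3*sqrt(2)/2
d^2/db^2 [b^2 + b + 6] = 2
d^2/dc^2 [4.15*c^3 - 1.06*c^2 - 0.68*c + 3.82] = 24.9*c - 2.12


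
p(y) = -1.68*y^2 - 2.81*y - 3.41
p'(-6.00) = 17.35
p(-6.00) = -47.03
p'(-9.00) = 27.43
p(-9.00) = -114.20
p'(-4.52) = 12.38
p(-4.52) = -25.03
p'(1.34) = -7.31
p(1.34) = -10.19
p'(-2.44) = 5.39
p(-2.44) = -6.56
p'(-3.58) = 9.22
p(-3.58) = -14.88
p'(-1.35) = 1.73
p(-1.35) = -2.68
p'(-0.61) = -0.76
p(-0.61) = -2.32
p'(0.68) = -5.09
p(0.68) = -6.10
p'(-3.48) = 8.88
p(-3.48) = -13.98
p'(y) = -3.36*y - 2.81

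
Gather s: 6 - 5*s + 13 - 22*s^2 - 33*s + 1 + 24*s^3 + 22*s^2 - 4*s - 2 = 24*s^3 - 42*s + 18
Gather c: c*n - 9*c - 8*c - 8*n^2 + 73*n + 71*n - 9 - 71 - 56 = c*(n - 17) - 8*n^2 + 144*n - 136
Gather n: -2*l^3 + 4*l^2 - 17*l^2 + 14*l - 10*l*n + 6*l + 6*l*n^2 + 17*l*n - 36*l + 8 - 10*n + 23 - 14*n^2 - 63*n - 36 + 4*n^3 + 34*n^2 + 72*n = -2*l^3 - 13*l^2 - 16*l + 4*n^3 + n^2*(6*l + 20) + n*(7*l - 1) - 5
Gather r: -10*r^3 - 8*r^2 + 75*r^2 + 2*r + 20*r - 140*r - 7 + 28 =-10*r^3 + 67*r^2 - 118*r + 21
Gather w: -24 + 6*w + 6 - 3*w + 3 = 3*w - 15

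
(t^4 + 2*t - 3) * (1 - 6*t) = -6*t^5 + t^4 - 12*t^2 + 20*t - 3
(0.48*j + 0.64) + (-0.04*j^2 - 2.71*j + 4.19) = -0.04*j^2 - 2.23*j + 4.83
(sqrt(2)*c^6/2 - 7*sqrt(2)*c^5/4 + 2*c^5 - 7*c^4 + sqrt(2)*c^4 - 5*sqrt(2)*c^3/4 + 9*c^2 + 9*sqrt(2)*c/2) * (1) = sqrt(2)*c^6/2 - 7*sqrt(2)*c^5/4 + 2*c^5 - 7*c^4 + sqrt(2)*c^4 - 5*sqrt(2)*c^3/4 + 9*c^2 + 9*sqrt(2)*c/2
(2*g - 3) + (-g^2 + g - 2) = -g^2 + 3*g - 5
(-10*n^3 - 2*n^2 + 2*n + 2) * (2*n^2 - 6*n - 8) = -20*n^5 + 56*n^4 + 96*n^3 + 8*n^2 - 28*n - 16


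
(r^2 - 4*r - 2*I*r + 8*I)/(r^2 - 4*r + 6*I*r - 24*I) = (r - 2*I)/(r + 6*I)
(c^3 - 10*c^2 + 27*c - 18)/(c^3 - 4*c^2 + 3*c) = (c - 6)/c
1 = 1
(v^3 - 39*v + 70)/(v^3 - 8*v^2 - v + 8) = (v^3 - 39*v + 70)/(v^3 - 8*v^2 - v + 8)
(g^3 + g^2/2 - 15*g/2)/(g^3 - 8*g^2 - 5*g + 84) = g*(2*g - 5)/(2*(g^2 - 11*g + 28))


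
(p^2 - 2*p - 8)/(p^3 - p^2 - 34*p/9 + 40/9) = 9*(p - 4)/(9*p^2 - 27*p + 20)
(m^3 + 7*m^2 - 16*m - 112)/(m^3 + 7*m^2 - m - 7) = (m^2 - 16)/(m^2 - 1)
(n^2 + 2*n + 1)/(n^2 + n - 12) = (n^2 + 2*n + 1)/(n^2 + n - 12)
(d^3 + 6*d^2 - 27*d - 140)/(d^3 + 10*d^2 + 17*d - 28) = (d - 5)/(d - 1)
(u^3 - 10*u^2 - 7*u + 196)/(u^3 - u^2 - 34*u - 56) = (u - 7)/(u + 2)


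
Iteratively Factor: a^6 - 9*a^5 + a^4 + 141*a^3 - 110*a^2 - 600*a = (a)*(a^5 - 9*a^4 + a^3 + 141*a^2 - 110*a - 600) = a*(a - 4)*(a^4 - 5*a^3 - 19*a^2 + 65*a + 150) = a*(a - 5)*(a - 4)*(a^3 - 19*a - 30) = a*(a - 5)*(a - 4)*(a + 2)*(a^2 - 2*a - 15) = a*(a - 5)^2*(a - 4)*(a + 2)*(a + 3)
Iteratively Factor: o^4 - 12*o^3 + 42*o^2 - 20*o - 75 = (o + 1)*(o^3 - 13*o^2 + 55*o - 75) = (o - 3)*(o + 1)*(o^2 - 10*o + 25) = (o - 5)*(o - 3)*(o + 1)*(o - 5)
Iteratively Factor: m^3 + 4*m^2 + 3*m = (m + 1)*(m^2 + 3*m) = (m + 1)*(m + 3)*(m)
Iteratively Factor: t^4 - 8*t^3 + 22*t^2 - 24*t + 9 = (t - 1)*(t^3 - 7*t^2 + 15*t - 9) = (t - 3)*(t - 1)*(t^2 - 4*t + 3) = (t - 3)^2*(t - 1)*(t - 1)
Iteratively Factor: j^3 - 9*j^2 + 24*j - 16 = (j - 4)*(j^2 - 5*j + 4) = (j - 4)^2*(j - 1)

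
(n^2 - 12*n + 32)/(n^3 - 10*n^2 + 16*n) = (n - 4)/(n*(n - 2))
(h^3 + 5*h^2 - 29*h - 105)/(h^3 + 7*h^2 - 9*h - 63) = (h - 5)/(h - 3)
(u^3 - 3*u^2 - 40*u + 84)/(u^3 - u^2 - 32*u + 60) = (u - 7)/(u - 5)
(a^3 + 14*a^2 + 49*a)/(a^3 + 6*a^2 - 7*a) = (a + 7)/(a - 1)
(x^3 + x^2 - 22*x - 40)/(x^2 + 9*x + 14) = (x^2 - x - 20)/(x + 7)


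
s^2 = s^2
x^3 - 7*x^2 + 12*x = x*(x - 4)*(x - 3)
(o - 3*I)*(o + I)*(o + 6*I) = o^3 + 4*I*o^2 + 15*o + 18*I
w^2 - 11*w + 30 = (w - 6)*(w - 5)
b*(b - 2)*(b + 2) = b^3 - 4*b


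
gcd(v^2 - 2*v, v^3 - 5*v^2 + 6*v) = v^2 - 2*v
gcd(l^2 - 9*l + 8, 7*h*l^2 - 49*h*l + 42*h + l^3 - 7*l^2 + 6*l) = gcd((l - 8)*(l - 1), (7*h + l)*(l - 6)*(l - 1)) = l - 1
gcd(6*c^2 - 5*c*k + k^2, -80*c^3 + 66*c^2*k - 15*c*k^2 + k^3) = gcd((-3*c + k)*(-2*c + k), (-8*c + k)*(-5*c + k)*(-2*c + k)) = 2*c - k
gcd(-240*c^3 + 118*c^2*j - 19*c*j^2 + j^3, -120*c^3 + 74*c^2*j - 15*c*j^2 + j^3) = 30*c^2 - 11*c*j + j^2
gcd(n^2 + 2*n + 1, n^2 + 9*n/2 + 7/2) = n + 1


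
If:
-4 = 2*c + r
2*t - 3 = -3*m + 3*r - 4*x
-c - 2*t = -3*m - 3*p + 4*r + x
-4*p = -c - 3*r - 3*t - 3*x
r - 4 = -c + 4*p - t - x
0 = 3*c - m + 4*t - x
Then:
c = -62/71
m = -99/71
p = -122/71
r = -160/71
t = 21/71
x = -3/71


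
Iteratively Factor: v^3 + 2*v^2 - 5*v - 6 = (v + 1)*(v^2 + v - 6) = (v - 2)*(v + 1)*(v + 3)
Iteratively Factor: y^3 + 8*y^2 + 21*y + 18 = (y + 3)*(y^2 + 5*y + 6) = (y + 3)^2*(y + 2)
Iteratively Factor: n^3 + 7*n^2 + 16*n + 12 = (n + 2)*(n^2 + 5*n + 6) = (n + 2)^2*(n + 3)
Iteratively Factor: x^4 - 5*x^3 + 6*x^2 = (x - 3)*(x^3 - 2*x^2) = x*(x - 3)*(x^2 - 2*x) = x^2*(x - 3)*(x - 2)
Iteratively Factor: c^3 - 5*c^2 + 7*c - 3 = (c - 3)*(c^2 - 2*c + 1) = (c - 3)*(c - 1)*(c - 1)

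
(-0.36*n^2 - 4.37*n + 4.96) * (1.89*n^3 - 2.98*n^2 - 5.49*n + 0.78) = -0.6804*n^5 - 7.1865*n^4 + 24.3734*n^3 + 8.9297*n^2 - 30.639*n + 3.8688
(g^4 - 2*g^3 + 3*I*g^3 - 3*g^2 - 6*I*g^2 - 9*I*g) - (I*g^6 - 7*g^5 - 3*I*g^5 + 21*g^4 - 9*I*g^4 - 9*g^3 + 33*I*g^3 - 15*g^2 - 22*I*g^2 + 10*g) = -I*g^6 + 7*g^5 + 3*I*g^5 - 20*g^4 + 9*I*g^4 + 7*g^3 - 30*I*g^3 + 12*g^2 + 16*I*g^2 - 10*g - 9*I*g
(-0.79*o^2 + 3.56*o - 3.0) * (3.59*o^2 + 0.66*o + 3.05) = -2.8361*o^4 + 12.259*o^3 - 10.8299*o^2 + 8.878*o - 9.15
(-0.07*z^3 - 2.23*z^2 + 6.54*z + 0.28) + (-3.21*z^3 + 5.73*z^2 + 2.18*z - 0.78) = -3.28*z^3 + 3.5*z^2 + 8.72*z - 0.5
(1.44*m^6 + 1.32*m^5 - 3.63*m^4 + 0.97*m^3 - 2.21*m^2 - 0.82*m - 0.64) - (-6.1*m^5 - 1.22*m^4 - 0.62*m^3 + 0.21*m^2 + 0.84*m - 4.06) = 1.44*m^6 + 7.42*m^5 - 2.41*m^4 + 1.59*m^3 - 2.42*m^2 - 1.66*m + 3.42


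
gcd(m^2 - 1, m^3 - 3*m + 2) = m - 1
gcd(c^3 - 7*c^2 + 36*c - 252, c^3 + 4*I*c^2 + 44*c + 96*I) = c - 6*I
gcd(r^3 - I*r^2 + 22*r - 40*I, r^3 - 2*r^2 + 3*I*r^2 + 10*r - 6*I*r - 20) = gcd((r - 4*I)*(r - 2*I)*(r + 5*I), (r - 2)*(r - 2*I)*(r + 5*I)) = r^2 + 3*I*r + 10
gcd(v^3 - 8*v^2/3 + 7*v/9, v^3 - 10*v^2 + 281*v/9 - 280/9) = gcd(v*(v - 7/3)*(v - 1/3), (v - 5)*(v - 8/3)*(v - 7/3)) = v - 7/3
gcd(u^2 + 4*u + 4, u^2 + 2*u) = u + 2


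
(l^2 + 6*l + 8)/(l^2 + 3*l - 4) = (l + 2)/(l - 1)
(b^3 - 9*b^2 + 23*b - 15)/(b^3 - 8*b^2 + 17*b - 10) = (b - 3)/(b - 2)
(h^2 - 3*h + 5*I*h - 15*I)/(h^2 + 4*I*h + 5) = (h - 3)/(h - I)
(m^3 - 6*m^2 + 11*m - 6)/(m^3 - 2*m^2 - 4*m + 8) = (m^2 - 4*m + 3)/(m^2 - 4)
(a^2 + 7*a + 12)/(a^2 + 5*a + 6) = (a + 4)/(a + 2)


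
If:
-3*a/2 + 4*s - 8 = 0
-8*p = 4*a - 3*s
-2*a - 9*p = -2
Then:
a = 304/79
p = -50/79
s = 272/79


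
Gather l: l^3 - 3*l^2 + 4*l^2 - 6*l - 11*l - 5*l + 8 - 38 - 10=l^3 + l^2 - 22*l - 40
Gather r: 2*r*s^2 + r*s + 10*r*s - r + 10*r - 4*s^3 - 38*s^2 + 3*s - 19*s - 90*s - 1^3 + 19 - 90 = r*(2*s^2 + 11*s + 9) - 4*s^3 - 38*s^2 - 106*s - 72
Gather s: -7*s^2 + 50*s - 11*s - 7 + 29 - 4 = -7*s^2 + 39*s + 18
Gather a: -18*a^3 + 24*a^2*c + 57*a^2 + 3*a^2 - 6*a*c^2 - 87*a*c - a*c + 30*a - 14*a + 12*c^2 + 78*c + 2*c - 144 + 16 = -18*a^3 + a^2*(24*c + 60) + a*(-6*c^2 - 88*c + 16) + 12*c^2 + 80*c - 128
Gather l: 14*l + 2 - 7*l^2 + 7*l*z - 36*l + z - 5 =-7*l^2 + l*(7*z - 22) + z - 3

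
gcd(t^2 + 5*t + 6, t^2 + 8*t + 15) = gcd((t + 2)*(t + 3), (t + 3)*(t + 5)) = t + 3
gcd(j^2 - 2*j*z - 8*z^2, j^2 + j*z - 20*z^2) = -j + 4*z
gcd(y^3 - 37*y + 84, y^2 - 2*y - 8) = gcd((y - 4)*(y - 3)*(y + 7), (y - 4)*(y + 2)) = y - 4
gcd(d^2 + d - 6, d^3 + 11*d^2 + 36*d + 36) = d + 3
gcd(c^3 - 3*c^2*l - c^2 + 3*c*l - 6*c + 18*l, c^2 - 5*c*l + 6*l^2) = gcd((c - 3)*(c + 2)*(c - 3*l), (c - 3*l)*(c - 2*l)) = c - 3*l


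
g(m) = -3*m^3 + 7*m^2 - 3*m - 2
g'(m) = -9*m^2 + 14*m - 3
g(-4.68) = 472.87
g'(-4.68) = -265.64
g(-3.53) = 227.78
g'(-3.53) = -164.57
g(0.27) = -2.36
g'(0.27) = 0.12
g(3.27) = -41.86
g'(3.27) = -53.46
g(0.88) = -1.26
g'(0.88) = 2.35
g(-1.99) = 55.33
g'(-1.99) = -66.50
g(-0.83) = 7.03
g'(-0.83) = -20.82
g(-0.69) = 4.39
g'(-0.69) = -16.94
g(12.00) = -4214.00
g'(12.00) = -1131.00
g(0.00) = -2.00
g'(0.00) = -3.00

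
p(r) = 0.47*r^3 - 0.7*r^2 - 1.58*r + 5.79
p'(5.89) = 39.09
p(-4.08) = -31.34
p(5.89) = 68.24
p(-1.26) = 5.73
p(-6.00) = -111.45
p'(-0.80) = 0.44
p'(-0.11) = -1.41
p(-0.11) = 5.95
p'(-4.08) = 27.60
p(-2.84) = -6.13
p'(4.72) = 23.22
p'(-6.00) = 57.58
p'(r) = 1.41*r^2 - 1.4*r - 1.58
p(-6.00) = -111.45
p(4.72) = 32.16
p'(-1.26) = 2.42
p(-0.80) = 6.37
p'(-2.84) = 13.77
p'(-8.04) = 100.82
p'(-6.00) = 57.58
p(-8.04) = -271.02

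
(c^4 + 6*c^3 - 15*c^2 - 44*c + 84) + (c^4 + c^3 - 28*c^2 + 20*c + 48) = 2*c^4 + 7*c^3 - 43*c^2 - 24*c + 132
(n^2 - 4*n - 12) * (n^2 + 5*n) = n^4 + n^3 - 32*n^2 - 60*n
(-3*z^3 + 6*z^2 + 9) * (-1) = 3*z^3 - 6*z^2 - 9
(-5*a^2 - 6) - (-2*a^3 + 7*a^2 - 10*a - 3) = 2*a^3 - 12*a^2 + 10*a - 3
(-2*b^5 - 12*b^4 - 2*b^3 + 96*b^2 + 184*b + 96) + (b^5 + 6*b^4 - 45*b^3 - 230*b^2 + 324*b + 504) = -b^5 - 6*b^4 - 47*b^3 - 134*b^2 + 508*b + 600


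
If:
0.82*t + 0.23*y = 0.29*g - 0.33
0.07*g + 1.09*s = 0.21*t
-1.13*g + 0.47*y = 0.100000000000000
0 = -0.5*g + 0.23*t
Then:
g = -0.19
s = -0.07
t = -0.40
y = -0.23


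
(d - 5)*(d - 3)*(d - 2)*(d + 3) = d^4 - 7*d^3 + d^2 + 63*d - 90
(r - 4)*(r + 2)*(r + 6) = r^3 + 4*r^2 - 20*r - 48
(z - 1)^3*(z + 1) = z^4 - 2*z^3 + 2*z - 1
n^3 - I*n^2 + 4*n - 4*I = (n - 2*I)*(n - I)*(n + 2*I)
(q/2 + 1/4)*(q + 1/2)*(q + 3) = q^3/2 + 2*q^2 + 13*q/8 + 3/8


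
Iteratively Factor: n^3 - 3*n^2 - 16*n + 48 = (n + 4)*(n^2 - 7*n + 12) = (n - 3)*(n + 4)*(n - 4)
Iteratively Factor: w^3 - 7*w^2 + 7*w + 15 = (w - 3)*(w^2 - 4*w - 5) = (w - 3)*(w + 1)*(w - 5)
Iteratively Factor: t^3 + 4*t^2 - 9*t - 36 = (t + 3)*(t^2 + t - 12) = (t - 3)*(t + 3)*(t + 4)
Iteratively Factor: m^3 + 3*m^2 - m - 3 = (m + 1)*(m^2 + 2*m - 3) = (m + 1)*(m + 3)*(m - 1)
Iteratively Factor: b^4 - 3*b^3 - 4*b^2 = (b + 1)*(b^3 - 4*b^2) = b*(b + 1)*(b^2 - 4*b) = b*(b - 4)*(b + 1)*(b)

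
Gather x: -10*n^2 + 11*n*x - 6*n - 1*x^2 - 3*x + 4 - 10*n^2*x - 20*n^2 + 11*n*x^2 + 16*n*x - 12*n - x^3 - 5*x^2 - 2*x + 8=-30*n^2 - 18*n - x^3 + x^2*(11*n - 6) + x*(-10*n^2 + 27*n - 5) + 12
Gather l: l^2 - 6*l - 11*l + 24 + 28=l^2 - 17*l + 52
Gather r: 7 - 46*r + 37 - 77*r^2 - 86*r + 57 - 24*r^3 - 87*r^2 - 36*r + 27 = -24*r^3 - 164*r^2 - 168*r + 128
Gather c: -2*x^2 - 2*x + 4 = -2*x^2 - 2*x + 4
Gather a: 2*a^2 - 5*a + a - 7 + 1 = 2*a^2 - 4*a - 6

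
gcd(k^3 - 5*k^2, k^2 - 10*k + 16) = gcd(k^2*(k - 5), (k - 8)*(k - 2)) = 1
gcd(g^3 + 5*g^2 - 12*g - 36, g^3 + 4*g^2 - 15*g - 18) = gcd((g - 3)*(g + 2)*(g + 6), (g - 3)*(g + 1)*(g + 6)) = g^2 + 3*g - 18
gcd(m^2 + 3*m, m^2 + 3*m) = m^2 + 3*m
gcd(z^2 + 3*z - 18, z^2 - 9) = z - 3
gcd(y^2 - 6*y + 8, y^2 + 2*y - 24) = y - 4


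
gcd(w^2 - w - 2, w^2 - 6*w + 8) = w - 2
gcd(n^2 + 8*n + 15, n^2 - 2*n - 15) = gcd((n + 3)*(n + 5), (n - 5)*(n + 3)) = n + 3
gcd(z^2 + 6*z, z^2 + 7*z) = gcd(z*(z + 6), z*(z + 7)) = z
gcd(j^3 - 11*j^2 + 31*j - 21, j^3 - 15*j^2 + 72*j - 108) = j - 3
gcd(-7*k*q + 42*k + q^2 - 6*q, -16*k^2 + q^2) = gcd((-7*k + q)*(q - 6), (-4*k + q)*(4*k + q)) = 1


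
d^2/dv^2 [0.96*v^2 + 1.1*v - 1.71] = 1.92000000000000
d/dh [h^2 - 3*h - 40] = 2*h - 3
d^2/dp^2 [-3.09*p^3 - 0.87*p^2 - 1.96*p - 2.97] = -18.54*p - 1.74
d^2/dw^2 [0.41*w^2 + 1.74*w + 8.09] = 0.820000000000000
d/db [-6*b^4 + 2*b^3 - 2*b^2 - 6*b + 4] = -24*b^3 + 6*b^2 - 4*b - 6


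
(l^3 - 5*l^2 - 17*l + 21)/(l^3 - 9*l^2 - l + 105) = (l - 1)/(l - 5)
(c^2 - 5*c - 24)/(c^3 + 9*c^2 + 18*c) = (c - 8)/(c*(c + 6))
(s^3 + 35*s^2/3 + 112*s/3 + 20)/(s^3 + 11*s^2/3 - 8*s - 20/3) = (s + 6)/(s - 2)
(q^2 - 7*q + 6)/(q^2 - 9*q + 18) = (q - 1)/(q - 3)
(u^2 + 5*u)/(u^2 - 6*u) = (u + 5)/(u - 6)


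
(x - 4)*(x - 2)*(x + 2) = x^3 - 4*x^2 - 4*x + 16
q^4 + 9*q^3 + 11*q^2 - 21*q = q*(q - 1)*(q + 3)*(q + 7)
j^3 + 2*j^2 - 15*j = j*(j - 3)*(j + 5)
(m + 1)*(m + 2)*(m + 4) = m^3 + 7*m^2 + 14*m + 8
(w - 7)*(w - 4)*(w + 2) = w^3 - 9*w^2 + 6*w + 56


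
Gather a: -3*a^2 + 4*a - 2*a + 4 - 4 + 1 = -3*a^2 + 2*a + 1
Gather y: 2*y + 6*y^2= 6*y^2 + 2*y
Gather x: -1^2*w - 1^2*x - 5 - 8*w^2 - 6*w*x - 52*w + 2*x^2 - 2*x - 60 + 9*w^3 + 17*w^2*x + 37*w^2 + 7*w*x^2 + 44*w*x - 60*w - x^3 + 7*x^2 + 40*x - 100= 9*w^3 + 29*w^2 - 113*w - x^3 + x^2*(7*w + 9) + x*(17*w^2 + 38*w + 37) - 165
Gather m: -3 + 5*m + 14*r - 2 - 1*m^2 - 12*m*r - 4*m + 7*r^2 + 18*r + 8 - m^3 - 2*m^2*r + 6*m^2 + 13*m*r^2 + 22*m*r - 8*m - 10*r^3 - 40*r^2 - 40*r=-m^3 + m^2*(5 - 2*r) + m*(13*r^2 + 10*r - 7) - 10*r^3 - 33*r^2 - 8*r + 3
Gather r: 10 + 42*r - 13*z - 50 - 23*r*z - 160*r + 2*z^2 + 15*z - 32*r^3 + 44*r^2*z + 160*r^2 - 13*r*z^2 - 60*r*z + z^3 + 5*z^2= -32*r^3 + r^2*(44*z + 160) + r*(-13*z^2 - 83*z - 118) + z^3 + 7*z^2 + 2*z - 40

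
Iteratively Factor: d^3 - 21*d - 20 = (d - 5)*(d^2 + 5*d + 4) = (d - 5)*(d + 1)*(d + 4)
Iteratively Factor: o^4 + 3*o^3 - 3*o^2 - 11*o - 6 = (o - 2)*(o^3 + 5*o^2 + 7*o + 3) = (o - 2)*(o + 1)*(o^2 + 4*o + 3) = (o - 2)*(o + 1)^2*(o + 3)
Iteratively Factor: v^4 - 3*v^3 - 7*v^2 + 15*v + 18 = (v + 1)*(v^3 - 4*v^2 - 3*v + 18) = (v - 3)*(v + 1)*(v^2 - v - 6) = (v - 3)*(v + 1)*(v + 2)*(v - 3)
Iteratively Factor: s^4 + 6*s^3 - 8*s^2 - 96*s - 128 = (s - 4)*(s^3 + 10*s^2 + 32*s + 32) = (s - 4)*(s + 4)*(s^2 + 6*s + 8) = (s - 4)*(s + 4)^2*(s + 2)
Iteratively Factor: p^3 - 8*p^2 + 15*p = (p - 3)*(p^2 - 5*p) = (p - 5)*(p - 3)*(p)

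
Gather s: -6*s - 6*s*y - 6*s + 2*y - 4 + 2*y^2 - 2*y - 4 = s*(-6*y - 12) + 2*y^2 - 8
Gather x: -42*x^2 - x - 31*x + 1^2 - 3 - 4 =-42*x^2 - 32*x - 6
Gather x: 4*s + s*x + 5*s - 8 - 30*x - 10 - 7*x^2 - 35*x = 9*s - 7*x^2 + x*(s - 65) - 18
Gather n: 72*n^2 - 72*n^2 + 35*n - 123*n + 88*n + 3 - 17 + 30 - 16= 0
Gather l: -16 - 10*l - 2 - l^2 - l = -l^2 - 11*l - 18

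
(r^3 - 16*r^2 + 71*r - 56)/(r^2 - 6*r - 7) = (r^2 - 9*r + 8)/(r + 1)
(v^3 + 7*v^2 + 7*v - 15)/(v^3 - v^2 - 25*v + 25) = (v + 3)/(v - 5)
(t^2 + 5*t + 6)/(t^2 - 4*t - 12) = (t + 3)/(t - 6)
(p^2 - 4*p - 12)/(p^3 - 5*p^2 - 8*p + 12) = 1/(p - 1)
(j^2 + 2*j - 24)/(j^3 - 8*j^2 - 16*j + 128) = (j + 6)/(j^2 - 4*j - 32)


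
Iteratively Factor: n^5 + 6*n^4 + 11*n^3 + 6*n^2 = (n)*(n^4 + 6*n^3 + 11*n^2 + 6*n) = n^2*(n^3 + 6*n^2 + 11*n + 6) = n^2*(n + 3)*(n^2 + 3*n + 2) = n^2*(n + 2)*(n + 3)*(n + 1)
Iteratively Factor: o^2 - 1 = (o + 1)*(o - 1)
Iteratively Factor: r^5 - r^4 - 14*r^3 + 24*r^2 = (r - 2)*(r^4 + r^3 - 12*r^2) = (r - 2)*(r + 4)*(r^3 - 3*r^2) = r*(r - 2)*(r + 4)*(r^2 - 3*r) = r^2*(r - 2)*(r + 4)*(r - 3)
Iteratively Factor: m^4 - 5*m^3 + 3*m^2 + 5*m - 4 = (m - 1)*(m^3 - 4*m^2 - m + 4) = (m - 1)^2*(m^2 - 3*m - 4) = (m - 1)^2*(m + 1)*(m - 4)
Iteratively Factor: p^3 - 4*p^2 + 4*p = (p - 2)*(p^2 - 2*p) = (p - 2)^2*(p)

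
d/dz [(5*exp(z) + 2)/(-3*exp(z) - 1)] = exp(z)/(3*exp(z) + 1)^2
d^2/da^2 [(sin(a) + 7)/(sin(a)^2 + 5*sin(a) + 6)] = (-sin(a)^5 - 23*sin(a)^4 - 67*sin(a)^3 + 65*sin(a)^2 + 348*sin(a) + 206)/(sin(a)^2 + 5*sin(a) + 6)^3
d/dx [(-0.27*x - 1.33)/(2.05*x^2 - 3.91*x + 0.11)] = (0.5535*x^2 + 5.453*x - 5.23)/(4.2025*x^4 - 16.031*x^3 + 15.7391*x^2 - 0.8602*x + 0.0121)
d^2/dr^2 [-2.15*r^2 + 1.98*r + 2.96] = -4.30000000000000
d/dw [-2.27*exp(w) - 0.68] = -2.27*exp(w)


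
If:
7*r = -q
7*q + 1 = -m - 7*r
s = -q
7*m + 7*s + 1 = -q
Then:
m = -1/4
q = -1/8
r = 1/56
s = 1/8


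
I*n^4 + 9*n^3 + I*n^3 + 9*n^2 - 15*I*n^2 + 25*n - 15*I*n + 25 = (n - 5*I)^2*(n + I)*(I*n + I)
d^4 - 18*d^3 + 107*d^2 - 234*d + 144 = (d - 8)*(d - 6)*(d - 3)*(d - 1)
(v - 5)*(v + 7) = v^2 + 2*v - 35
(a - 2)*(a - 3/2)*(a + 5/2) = a^3 - a^2 - 23*a/4 + 15/2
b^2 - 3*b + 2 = (b - 2)*(b - 1)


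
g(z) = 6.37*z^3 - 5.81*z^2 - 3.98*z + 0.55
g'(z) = 19.11*z^2 - 11.62*z - 3.98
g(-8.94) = -4979.70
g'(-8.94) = 1627.24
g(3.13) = 126.50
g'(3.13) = 146.87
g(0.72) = -2.95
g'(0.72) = -2.44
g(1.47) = 2.38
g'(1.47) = 20.23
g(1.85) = 13.63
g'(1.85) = 39.93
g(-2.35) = -104.85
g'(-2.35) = 128.86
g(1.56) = 4.39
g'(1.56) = 24.40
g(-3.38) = -298.35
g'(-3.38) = 253.62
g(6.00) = 1143.43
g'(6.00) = 614.26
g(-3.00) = -211.79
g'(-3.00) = 202.87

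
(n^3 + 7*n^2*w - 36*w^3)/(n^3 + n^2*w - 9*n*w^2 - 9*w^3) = (-n^2 - 4*n*w + 12*w^2)/(-n^2 + 2*n*w + 3*w^2)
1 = 1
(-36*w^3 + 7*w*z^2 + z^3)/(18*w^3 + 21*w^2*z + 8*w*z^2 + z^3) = (-12*w^2 + 4*w*z + z^2)/(6*w^2 + 5*w*z + z^2)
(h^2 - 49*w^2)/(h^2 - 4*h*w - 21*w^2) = (h + 7*w)/(h + 3*w)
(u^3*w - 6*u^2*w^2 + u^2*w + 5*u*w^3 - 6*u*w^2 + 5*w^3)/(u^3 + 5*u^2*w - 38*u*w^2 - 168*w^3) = w*(u^3 - 6*u^2*w + u^2 + 5*u*w^2 - 6*u*w + 5*w^2)/(u^3 + 5*u^2*w - 38*u*w^2 - 168*w^3)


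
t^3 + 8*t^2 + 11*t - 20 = (t - 1)*(t + 4)*(t + 5)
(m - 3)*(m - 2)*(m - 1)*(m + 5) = m^4 - m^3 - 19*m^2 + 49*m - 30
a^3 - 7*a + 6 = (a - 2)*(a - 1)*(a + 3)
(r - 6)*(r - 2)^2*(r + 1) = r^4 - 9*r^3 + 18*r^2 + 4*r - 24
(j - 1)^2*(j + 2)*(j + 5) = j^4 + 5*j^3 - 3*j^2 - 13*j + 10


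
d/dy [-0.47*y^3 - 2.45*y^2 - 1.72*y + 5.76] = -1.41*y^2 - 4.9*y - 1.72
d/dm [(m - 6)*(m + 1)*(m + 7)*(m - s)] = 4*m^3 - 3*m^2*s + 6*m^2 - 4*m*s - 82*m + 41*s - 42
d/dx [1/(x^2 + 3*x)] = (-2*x - 3)/(x^2*(x + 3)^2)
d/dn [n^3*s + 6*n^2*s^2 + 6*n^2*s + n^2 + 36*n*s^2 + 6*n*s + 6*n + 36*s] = 3*n^2*s + 12*n*s^2 + 12*n*s + 2*n + 36*s^2 + 6*s + 6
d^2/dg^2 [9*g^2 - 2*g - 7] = 18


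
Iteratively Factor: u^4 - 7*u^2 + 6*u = (u - 2)*(u^3 + 2*u^2 - 3*u) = (u - 2)*(u - 1)*(u^2 + 3*u) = (u - 2)*(u - 1)*(u + 3)*(u)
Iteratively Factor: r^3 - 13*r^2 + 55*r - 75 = (r - 5)*(r^2 - 8*r + 15) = (r - 5)*(r - 3)*(r - 5)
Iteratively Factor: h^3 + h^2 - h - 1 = (h - 1)*(h^2 + 2*h + 1) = (h - 1)*(h + 1)*(h + 1)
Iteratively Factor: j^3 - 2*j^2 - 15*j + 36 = (j + 4)*(j^2 - 6*j + 9) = (j - 3)*(j + 4)*(j - 3)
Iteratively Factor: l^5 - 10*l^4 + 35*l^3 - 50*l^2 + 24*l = (l - 1)*(l^4 - 9*l^3 + 26*l^2 - 24*l) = (l - 3)*(l - 1)*(l^3 - 6*l^2 + 8*l) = l*(l - 3)*(l - 1)*(l^2 - 6*l + 8) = l*(l - 4)*(l - 3)*(l - 1)*(l - 2)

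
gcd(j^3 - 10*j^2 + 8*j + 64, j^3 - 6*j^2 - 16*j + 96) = j - 4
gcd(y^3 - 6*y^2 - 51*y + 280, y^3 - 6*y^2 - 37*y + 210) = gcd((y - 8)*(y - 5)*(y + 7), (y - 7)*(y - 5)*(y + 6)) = y - 5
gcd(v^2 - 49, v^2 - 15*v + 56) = v - 7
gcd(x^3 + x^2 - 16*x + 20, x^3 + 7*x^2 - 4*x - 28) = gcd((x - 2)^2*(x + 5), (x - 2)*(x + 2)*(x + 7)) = x - 2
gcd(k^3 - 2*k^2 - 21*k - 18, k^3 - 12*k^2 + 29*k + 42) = k^2 - 5*k - 6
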